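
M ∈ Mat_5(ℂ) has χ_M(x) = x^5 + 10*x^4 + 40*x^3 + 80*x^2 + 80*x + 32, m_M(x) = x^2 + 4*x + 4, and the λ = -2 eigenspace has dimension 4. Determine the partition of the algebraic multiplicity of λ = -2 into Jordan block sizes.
Block sizes for λ = -2: [2, 1, 1, 1]

Step 1 — from the characteristic polynomial, algebraic multiplicity of λ = -2 is 5. From dim ker(M − (-2)·I) = 4, there are exactly 4 Jordan blocks for λ = -2.
Step 2 — from the minimal polynomial, the factor (x + 2)^2 tells us the largest block for λ = -2 has size 2.
Step 3 — with total size 5, 4 blocks, and largest block 2, the block sizes (in nonincreasing order) are [2, 1, 1, 1].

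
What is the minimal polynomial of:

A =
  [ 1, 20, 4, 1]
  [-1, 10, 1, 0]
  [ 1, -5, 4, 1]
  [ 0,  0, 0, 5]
x^2 - 10*x + 25

The characteristic polynomial is χ_A(x) = (x - 5)^4, so the eigenvalues are known. The minimal polynomial is
  m_A(x) = Π_λ (x − λ)^{k_λ}
where k_λ is the size of the *largest* Jordan block for λ (equivalently, the smallest k with (A − λI)^k v = 0 for every generalised eigenvector v of λ).

  λ = 5: largest Jordan block has size 2, contributing (x − 5)^2

So m_A(x) = (x - 5)^2 = x^2 - 10*x + 25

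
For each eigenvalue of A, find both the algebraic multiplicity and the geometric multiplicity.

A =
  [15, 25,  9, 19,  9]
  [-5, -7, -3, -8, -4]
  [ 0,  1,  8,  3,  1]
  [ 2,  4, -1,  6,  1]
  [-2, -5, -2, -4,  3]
λ = 5: alg = 5, geom = 2

Step 1 — factor the characteristic polynomial to read off the algebraic multiplicities:
  χ_A(x) = (x - 5)^5

Step 2 — compute geometric multiplicities via the rank-nullity identity g(λ) = n − rank(A − λI):
  rank(A − (5)·I) = 3, so dim ker(A − (5)·I) = n − 3 = 2

Summary:
  λ = 5: algebraic multiplicity = 5, geometric multiplicity = 2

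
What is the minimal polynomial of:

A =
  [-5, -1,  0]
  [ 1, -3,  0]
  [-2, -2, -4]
x^2 + 8*x + 16

The characteristic polynomial is χ_A(x) = (x + 4)^3, so the eigenvalues are known. The minimal polynomial is
  m_A(x) = Π_λ (x − λ)^{k_λ}
where k_λ is the size of the *largest* Jordan block for λ (equivalently, the smallest k with (A − λI)^k v = 0 for every generalised eigenvector v of λ).

  λ = -4: largest Jordan block has size 2, contributing (x + 4)^2

So m_A(x) = (x + 4)^2 = x^2 + 8*x + 16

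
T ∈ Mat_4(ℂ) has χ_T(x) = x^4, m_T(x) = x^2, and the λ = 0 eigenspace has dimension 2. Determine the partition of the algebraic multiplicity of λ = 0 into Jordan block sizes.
Block sizes for λ = 0: [2, 2]

Step 1 — from the characteristic polynomial, algebraic multiplicity of λ = 0 is 4. From dim ker(T − (0)·I) = 2, there are exactly 2 Jordan blocks for λ = 0.
Step 2 — from the minimal polynomial, the factor (x − 0)^2 tells us the largest block for λ = 0 has size 2.
Step 3 — with total size 4, 2 blocks, and largest block 2, the block sizes (in nonincreasing order) are [2, 2].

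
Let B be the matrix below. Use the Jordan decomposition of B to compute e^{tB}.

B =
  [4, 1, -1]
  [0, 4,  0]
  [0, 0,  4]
e^{tB} =
  [exp(4*t), t*exp(4*t), -t*exp(4*t)]
  [0, exp(4*t), 0]
  [0, 0, exp(4*t)]

Strategy: write B = P · J · P⁻¹ where J is a Jordan canonical form, so e^{tB} = P · e^{tJ} · P⁻¹, and e^{tJ} can be computed block-by-block.

B has Jordan form
J =
  [4, 1, 0]
  [0, 4, 0]
  [0, 0, 4]
(up to reordering of blocks).

Per-block formulas:
  For a 1×1 block at λ = 4: exp(t · [4]) = [e^(4t)].
  For a 2×2 Jordan block J_2(4): exp(t · J_2(4)) = e^(4t)·(I + t·N), where N is the 2×2 nilpotent shift.

After assembling e^{tJ} and conjugating by P, we get:

e^{tB} =
  [exp(4*t), t*exp(4*t), -t*exp(4*t)]
  [0, exp(4*t), 0]
  [0, 0, exp(4*t)]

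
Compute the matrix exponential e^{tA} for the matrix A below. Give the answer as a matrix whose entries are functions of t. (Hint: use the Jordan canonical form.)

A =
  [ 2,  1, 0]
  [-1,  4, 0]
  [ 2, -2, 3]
e^{tA} =
  [-t*exp(3*t) + exp(3*t), t*exp(3*t), 0]
  [-t*exp(3*t), t*exp(3*t) + exp(3*t), 0]
  [2*t*exp(3*t), -2*t*exp(3*t), exp(3*t)]

Strategy: write A = P · J · P⁻¹ where J is a Jordan canonical form, so e^{tA} = P · e^{tJ} · P⁻¹, and e^{tJ} can be computed block-by-block.

A has Jordan form
J =
  [3, 1, 0]
  [0, 3, 0]
  [0, 0, 3]
(up to reordering of blocks).

Per-block formulas:
  For a 1×1 block at λ = 3: exp(t · [3]) = [e^(3t)].
  For a 2×2 Jordan block J_2(3): exp(t · J_2(3)) = e^(3t)·(I + t·N), where N is the 2×2 nilpotent shift.

After assembling e^{tJ} and conjugating by P, we get:

e^{tA} =
  [-t*exp(3*t) + exp(3*t), t*exp(3*t), 0]
  [-t*exp(3*t), t*exp(3*t) + exp(3*t), 0]
  [2*t*exp(3*t), -2*t*exp(3*t), exp(3*t)]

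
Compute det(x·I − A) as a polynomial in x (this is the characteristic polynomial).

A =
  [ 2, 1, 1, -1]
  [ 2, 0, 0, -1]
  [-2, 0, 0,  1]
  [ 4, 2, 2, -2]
x^4

Expanding det(x·I − A) (e.g. by cofactor expansion or by noting that A is similar to its Jordan form J, which has the same characteristic polynomial as A) gives
  χ_A(x) = x^4
which factors as x^4. The eigenvalues (with algebraic multiplicities) are λ = 0 with multiplicity 4.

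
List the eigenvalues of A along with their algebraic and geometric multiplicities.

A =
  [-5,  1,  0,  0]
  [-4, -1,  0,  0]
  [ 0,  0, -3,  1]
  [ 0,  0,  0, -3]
λ = -3: alg = 4, geom = 2

Step 1 — factor the characteristic polynomial to read off the algebraic multiplicities:
  χ_A(x) = (x + 3)^4

Step 2 — compute geometric multiplicities via the rank-nullity identity g(λ) = n − rank(A − λI):
  rank(A − (-3)·I) = 2, so dim ker(A − (-3)·I) = n − 2 = 2

Summary:
  λ = -3: algebraic multiplicity = 4, geometric multiplicity = 2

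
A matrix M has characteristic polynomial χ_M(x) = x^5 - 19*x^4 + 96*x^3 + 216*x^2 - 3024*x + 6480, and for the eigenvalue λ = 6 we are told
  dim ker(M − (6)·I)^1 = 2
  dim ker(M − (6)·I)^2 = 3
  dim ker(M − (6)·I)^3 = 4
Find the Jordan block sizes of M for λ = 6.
Block sizes for λ = 6: [3, 1]

From the dimensions of kernels of powers, the number of Jordan blocks of size at least j is d_j − d_{j−1} where d_j = dim ker(N^j) (with d_0 = 0). Computing the differences gives [2, 1, 1].
The number of blocks of size exactly k is (#blocks of size ≥ k) − (#blocks of size ≥ k + 1), so the partition is: 1 block(s) of size 1, 1 block(s) of size 3.
In nonincreasing order the block sizes are [3, 1].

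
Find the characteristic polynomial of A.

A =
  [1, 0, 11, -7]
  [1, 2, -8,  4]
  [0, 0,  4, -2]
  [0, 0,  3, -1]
x^4 - 6*x^3 + 13*x^2 - 12*x + 4

Expanding det(x·I − A) (e.g. by cofactor expansion or by noting that A is similar to its Jordan form J, which has the same characteristic polynomial as A) gives
  χ_A(x) = x^4 - 6*x^3 + 13*x^2 - 12*x + 4
which factors as (x - 2)^2*(x - 1)^2. The eigenvalues (with algebraic multiplicities) are λ = 1 with multiplicity 2, λ = 2 with multiplicity 2.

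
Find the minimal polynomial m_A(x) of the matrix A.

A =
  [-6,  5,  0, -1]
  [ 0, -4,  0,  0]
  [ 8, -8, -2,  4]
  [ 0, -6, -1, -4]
x^3 + 12*x^2 + 48*x + 64

The characteristic polynomial is χ_A(x) = (x + 4)^4, so the eigenvalues are known. The minimal polynomial is
  m_A(x) = Π_λ (x − λ)^{k_λ}
where k_λ is the size of the *largest* Jordan block for λ (equivalently, the smallest k with (A − λI)^k v = 0 for every generalised eigenvector v of λ).

  λ = -4: largest Jordan block has size 3, contributing (x + 4)^3

So m_A(x) = (x + 4)^3 = x^3 + 12*x^2 + 48*x + 64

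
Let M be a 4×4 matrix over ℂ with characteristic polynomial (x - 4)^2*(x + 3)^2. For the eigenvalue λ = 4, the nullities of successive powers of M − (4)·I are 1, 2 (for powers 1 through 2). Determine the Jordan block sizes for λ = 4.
Block sizes for λ = 4: [2]

From the dimensions of kernels of powers, the number of Jordan blocks of size at least j is d_j − d_{j−1} where d_j = dim ker(N^j) (with d_0 = 0). Computing the differences gives [1, 1].
The number of blocks of size exactly k is (#blocks of size ≥ k) − (#blocks of size ≥ k + 1), so the partition is: 1 block(s) of size 2.
In nonincreasing order the block sizes are [2].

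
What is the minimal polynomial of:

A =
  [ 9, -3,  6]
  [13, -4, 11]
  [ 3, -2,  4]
x^3 - 9*x^2 + 27*x - 27

The characteristic polynomial is χ_A(x) = (x - 3)^3, so the eigenvalues are known. The minimal polynomial is
  m_A(x) = Π_λ (x − λ)^{k_λ}
where k_λ is the size of the *largest* Jordan block for λ (equivalently, the smallest k with (A − λI)^k v = 0 for every generalised eigenvector v of λ).

  λ = 3: largest Jordan block has size 3, contributing (x − 3)^3

So m_A(x) = (x - 3)^3 = x^3 - 9*x^2 + 27*x - 27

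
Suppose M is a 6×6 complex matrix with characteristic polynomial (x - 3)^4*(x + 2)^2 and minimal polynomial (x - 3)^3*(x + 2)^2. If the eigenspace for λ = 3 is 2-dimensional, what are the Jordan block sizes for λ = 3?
Block sizes for λ = 3: [3, 1]

Step 1 — from the characteristic polynomial, algebraic multiplicity of λ = 3 is 4. From dim ker(M − (3)·I) = 2, there are exactly 2 Jordan blocks for λ = 3.
Step 2 — from the minimal polynomial, the factor (x − 3)^3 tells us the largest block for λ = 3 has size 3.
Step 3 — with total size 4, 2 blocks, and largest block 3, the block sizes (in nonincreasing order) are [3, 1].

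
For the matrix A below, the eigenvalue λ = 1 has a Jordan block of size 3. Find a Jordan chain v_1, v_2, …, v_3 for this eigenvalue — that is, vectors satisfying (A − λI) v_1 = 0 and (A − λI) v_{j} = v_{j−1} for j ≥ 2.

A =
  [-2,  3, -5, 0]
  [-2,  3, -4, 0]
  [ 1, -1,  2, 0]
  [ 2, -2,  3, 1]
A Jordan chain for λ = 1 of length 3:
v_1 = (-2, -2, 0, 1)ᵀ
v_2 = (-3, -2, 1, 2)ᵀ
v_3 = (1, 0, 0, 0)ᵀ

Let N = A − (1)·I. We want v_3 with N^3 v_3 = 0 but N^2 v_3 ≠ 0; then v_{j-1} := N · v_j for j = 3, …, 2.

Pick v_3 = (1, 0, 0, 0)ᵀ.
Then v_2 = N · v_3 = (-3, -2, 1, 2)ᵀ.
Then v_1 = N · v_2 = (-2, -2, 0, 1)ᵀ.

Sanity check: (A − (1)·I) v_1 = (0, 0, 0, 0)ᵀ = 0. ✓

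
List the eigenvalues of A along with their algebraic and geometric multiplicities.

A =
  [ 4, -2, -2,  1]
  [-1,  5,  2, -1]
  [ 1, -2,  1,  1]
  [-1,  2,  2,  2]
λ = 3: alg = 4, geom = 3

Step 1 — factor the characteristic polynomial to read off the algebraic multiplicities:
  χ_A(x) = (x - 3)^4

Step 2 — compute geometric multiplicities via the rank-nullity identity g(λ) = n − rank(A − λI):
  rank(A − (3)·I) = 1, so dim ker(A − (3)·I) = n − 1 = 3

Summary:
  λ = 3: algebraic multiplicity = 4, geometric multiplicity = 3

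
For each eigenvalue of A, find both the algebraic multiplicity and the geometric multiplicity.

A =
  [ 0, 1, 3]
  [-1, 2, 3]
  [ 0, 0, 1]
λ = 1: alg = 3, geom = 2

Step 1 — factor the characteristic polynomial to read off the algebraic multiplicities:
  χ_A(x) = (x - 1)^3

Step 2 — compute geometric multiplicities via the rank-nullity identity g(λ) = n − rank(A − λI):
  rank(A − (1)·I) = 1, so dim ker(A − (1)·I) = n − 1 = 2

Summary:
  λ = 1: algebraic multiplicity = 3, geometric multiplicity = 2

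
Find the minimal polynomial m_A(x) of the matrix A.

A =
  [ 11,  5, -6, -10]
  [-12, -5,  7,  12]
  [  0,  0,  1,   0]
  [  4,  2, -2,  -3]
x^3 - 3*x^2 + 3*x - 1

The characteristic polynomial is χ_A(x) = (x - 1)^4, so the eigenvalues are known. The minimal polynomial is
  m_A(x) = Π_λ (x − λ)^{k_λ}
where k_λ is the size of the *largest* Jordan block for λ (equivalently, the smallest k with (A − λI)^k v = 0 for every generalised eigenvector v of λ).

  λ = 1: largest Jordan block has size 3, contributing (x − 1)^3

So m_A(x) = (x - 1)^3 = x^3 - 3*x^2 + 3*x - 1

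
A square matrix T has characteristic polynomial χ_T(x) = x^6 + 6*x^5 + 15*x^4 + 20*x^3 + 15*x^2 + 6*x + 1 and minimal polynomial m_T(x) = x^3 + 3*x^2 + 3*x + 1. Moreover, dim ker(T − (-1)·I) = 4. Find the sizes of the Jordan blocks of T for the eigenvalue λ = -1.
Block sizes for λ = -1: [3, 1, 1, 1]

Step 1 — from the characteristic polynomial, algebraic multiplicity of λ = -1 is 6. From dim ker(T − (-1)·I) = 4, there are exactly 4 Jordan blocks for λ = -1.
Step 2 — from the minimal polynomial, the factor (x + 1)^3 tells us the largest block for λ = -1 has size 3.
Step 3 — with total size 6, 4 blocks, and largest block 3, the block sizes (in nonincreasing order) are [3, 1, 1, 1].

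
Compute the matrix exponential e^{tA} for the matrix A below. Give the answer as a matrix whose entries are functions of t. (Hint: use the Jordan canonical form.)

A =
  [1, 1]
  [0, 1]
e^{tA} =
  [exp(t), t*exp(t)]
  [0, exp(t)]

Strategy: write A = P · J · P⁻¹ where J is a Jordan canonical form, so e^{tA} = P · e^{tJ} · P⁻¹, and e^{tJ} can be computed block-by-block.

A has Jordan form
J =
  [1, 1]
  [0, 1]
(up to reordering of blocks).

Per-block formulas:
  For a 2×2 Jordan block J_2(1): exp(t · J_2(1)) = e^(1t)·(I + t·N), where N is the 2×2 nilpotent shift.

After assembling e^{tJ} and conjugating by P, we get:

e^{tA} =
  [exp(t), t*exp(t)]
  [0, exp(t)]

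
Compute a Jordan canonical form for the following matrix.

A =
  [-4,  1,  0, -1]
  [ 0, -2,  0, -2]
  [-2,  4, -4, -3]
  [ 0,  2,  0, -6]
J_2(-4) ⊕ J_2(-4)

The characteristic polynomial is
  det(x·I − A) = x^4 + 16*x^3 + 96*x^2 + 256*x + 256 = (x + 4)^4

Eigenvalues and multiplicities (the geometric multiplicity of λ is n − rank(A − λI), which equals the number of Jordan blocks for λ):
  λ = -4: algebraic multiplicity = 4, geometric multiplicity = 2

Determining the block sizes for each eigenvalue:
  λ = -4: with am = 4 and gm = 2, the partition is not yet determined (e.g. several partitions of 4 into 2 parts exist). Let N = A − (-4)·I. Computing rank(N^1) = 2, rank(N^2) = 0; the number of blocks of size ≥ j is rank(N^{j−1}) − rank(N^j), giving [2, 2]. So we have 2 block(s) of size 2 → block sizes [2, 2]

Assembling the blocks gives a Jordan form
J =
  [-4,  1,  0,  0]
  [ 0, -4,  0,  0]
  [ 0,  0, -4,  1]
  [ 0,  0,  0, -4]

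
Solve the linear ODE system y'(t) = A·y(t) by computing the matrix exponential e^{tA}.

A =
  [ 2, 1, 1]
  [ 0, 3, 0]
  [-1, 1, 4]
e^{tA} =
  [-t*exp(3*t) + exp(3*t), t*exp(3*t), t*exp(3*t)]
  [0, exp(3*t), 0]
  [-t*exp(3*t), t*exp(3*t), t*exp(3*t) + exp(3*t)]

Strategy: write A = P · J · P⁻¹ where J is a Jordan canonical form, so e^{tA} = P · e^{tJ} · P⁻¹, and e^{tJ} can be computed block-by-block.

A has Jordan form
J =
  [3, 1, 0]
  [0, 3, 0]
  [0, 0, 3]
(up to reordering of blocks).

Per-block formulas:
  For a 1×1 block at λ = 3: exp(t · [3]) = [e^(3t)].
  For a 2×2 Jordan block J_2(3): exp(t · J_2(3)) = e^(3t)·(I + t·N), where N is the 2×2 nilpotent shift.

After assembling e^{tJ} and conjugating by P, we get:

e^{tA} =
  [-t*exp(3*t) + exp(3*t), t*exp(3*t), t*exp(3*t)]
  [0, exp(3*t), 0]
  [-t*exp(3*t), t*exp(3*t), t*exp(3*t) + exp(3*t)]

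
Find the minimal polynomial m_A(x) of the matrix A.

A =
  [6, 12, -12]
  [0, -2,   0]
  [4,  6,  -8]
x^2 + 2*x

The characteristic polynomial is χ_A(x) = x*(x + 2)^2, so the eigenvalues are known. The minimal polynomial is
  m_A(x) = Π_λ (x − λ)^{k_λ}
where k_λ is the size of the *largest* Jordan block for λ (equivalently, the smallest k with (A − λI)^k v = 0 for every generalised eigenvector v of λ).

  λ = -2: largest Jordan block has size 1, contributing (x + 2)
  λ = 0: largest Jordan block has size 1, contributing (x − 0)

So m_A(x) = x*(x + 2) = x^2 + 2*x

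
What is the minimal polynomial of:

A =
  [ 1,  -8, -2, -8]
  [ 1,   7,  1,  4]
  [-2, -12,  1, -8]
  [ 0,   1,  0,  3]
x^3 - 9*x^2 + 27*x - 27

The characteristic polynomial is χ_A(x) = (x - 3)^4, so the eigenvalues are known. The minimal polynomial is
  m_A(x) = Π_λ (x − λ)^{k_λ}
where k_λ is the size of the *largest* Jordan block for λ (equivalently, the smallest k with (A − λI)^k v = 0 for every generalised eigenvector v of λ).

  λ = 3: largest Jordan block has size 3, contributing (x − 3)^3

So m_A(x) = (x - 3)^3 = x^3 - 9*x^2 + 27*x - 27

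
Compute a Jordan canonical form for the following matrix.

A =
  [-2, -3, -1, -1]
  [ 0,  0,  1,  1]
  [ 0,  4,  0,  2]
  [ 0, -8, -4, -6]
J_3(-2) ⊕ J_1(-2)

The characteristic polynomial is
  det(x·I − A) = x^4 + 8*x^3 + 24*x^2 + 32*x + 16 = (x + 2)^4

Eigenvalues and multiplicities (the geometric multiplicity of λ is n − rank(A − λI), which equals the number of Jordan blocks for λ):
  λ = -2: algebraic multiplicity = 4, geometric multiplicity = 2

Determining the block sizes for each eigenvalue:
  λ = -2: with am = 4 and gm = 2, the partition is not yet determined (e.g. several partitions of 4 into 2 parts exist). Let N = A − (-2)·I. Computing rank(N^1) = 2, rank(N^2) = 1, rank(N^3) = 0; the number of blocks of size ≥ j is rank(N^{j−1}) − rank(N^j), giving [2, 1, 1]. So we have 1 block(s) of size 3, 1 block(s) of size 1 → block sizes [3, 1]

Assembling the blocks gives a Jordan form
J =
  [-2,  1,  0,  0]
  [ 0, -2,  1,  0]
  [ 0,  0, -2,  0]
  [ 0,  0,  0, -2]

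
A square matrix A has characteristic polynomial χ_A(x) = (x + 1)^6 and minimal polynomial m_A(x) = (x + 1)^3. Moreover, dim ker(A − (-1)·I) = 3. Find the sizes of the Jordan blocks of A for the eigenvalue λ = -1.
Block sizes for λ = -1: [3, 2, 1]

Step 1 — from the characteristic polynomial, algebraic multiplicity of λ = -1 is 6. From dim ker(A − (-1)·I) = 3, there are exactly 3 Jordan blocks for λ = -1.
Step 2 — from the minimal polynomial, the factor (x + 1)^3 tells us the largest block for λ = -1 has size 3.
Step 3 — with total size 6, 3 blocks, and largest block 3, the block sizes (in nonincreasing order) are [3, 2, 1].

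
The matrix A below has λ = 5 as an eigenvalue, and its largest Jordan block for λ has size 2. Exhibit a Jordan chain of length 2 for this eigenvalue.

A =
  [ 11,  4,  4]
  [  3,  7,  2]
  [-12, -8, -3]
A Jordan chain for λ = 5 of length 2:
v_1 = (6, 3, -12)ᵀ
v_2 = (1, 0, 0)ᵀ

Let N = A − (5)·I. We want v_2 with N^2 v_2 = 0 but N^1 v_2 ≠ 0; then v_{j-1} := N · v_j for j = 2, …, 2.

Pick v_2 = (1, 0, 0)ᵀ.
Then v_1 = N · v_2 = (6, 3, -12)ᵀ.

Sanity check: (A − (5)·I) v_1 = (0, 0, 0)ᵀ = 0. ✓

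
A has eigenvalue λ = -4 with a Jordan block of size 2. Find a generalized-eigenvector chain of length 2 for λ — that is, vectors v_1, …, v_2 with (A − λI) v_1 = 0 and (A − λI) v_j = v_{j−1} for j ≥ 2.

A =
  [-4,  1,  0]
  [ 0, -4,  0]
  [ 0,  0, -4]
A Jordan chain for λ = -4 of length 2:
v_1 = (1, 0, 0)ᵀ
v_2 = (0, 1, 0)ᵀ

Let N = A − (-4)·I. We want v_2 with N^2 v_2 = 0 but N^1 v_2 ≠ 0; then v_{j-1} := N · v_j for j = 2, …, 2.

Pick v_2 = (0, 1, 0)ᵀ.
Then v_1 = N · v_2 = (1, 0, 0)ᵀ.

Sanity check: (A − (-4)·I) v_1 = (0, 0, 0)ᵀ = 0. ✓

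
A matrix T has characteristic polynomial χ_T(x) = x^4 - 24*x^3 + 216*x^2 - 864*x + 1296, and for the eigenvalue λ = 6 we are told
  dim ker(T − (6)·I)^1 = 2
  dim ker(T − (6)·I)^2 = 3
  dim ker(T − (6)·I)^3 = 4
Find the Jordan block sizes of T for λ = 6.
Block sizes for λ = 6: [3, 1]

From the dimensions of kernels of powers, the number of Jordan blocks of size at least j is d_j − d_{j−1} where d_j = dim ker(N^j) (with d_0 = 0). Computing the differences gives [2, 1, 1].
The number of blocks of size exactly k is (#blocks of size ≥ k) − (#blocks of size ≥ k + 1), so the partition is: 1 block(s) of size 1, 1 block(s) of size 3.
In nonincreasing order the block sizes are [3, 1].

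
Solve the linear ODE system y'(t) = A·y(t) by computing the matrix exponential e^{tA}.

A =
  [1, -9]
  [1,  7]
e^{tA} =
  [-3*t*exp(4*t) + exp(4*t), -9*t*exp(4*t)]
  [t*exp(4*t), 3*t*exp(4*t) + exp(4*t)]

Strategy: write A = P · J · P⁻¹ where J is a Jordan canonical form, so e^{tA} = P · e^{tJ} · P⁻¹, and e^{tJ} can be computed block-by-block.

A has Jordan form
J =
  [4, 1]
  [0, 4]
(up to reordering of blocks).

Per-block formulas:
  For a 2×2 Jordan block J_2(4): exp(t · J_2(4)) = e^(4t)·(I + t·N), where N is the 2×2 nilpotent shift.

After assembling e^{tJ} and conjugating by P, we get:

e^{tA} =
  [-3*t*exp(4*t) + exp(4*t), -9*t*exp(4*t)]
  [t*exp(4*t), 3*t*exp(4*t) + exp(4*t)]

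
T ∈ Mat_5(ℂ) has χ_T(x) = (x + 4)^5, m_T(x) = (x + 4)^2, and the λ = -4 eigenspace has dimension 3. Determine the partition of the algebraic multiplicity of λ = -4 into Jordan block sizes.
Block sizes for λ = -4: [2, 2, 1]

Step 1 — from the characteristic polynomial, algebraic multiplicity of λ = -4 is 5. From dim ker(T − (-4)·I) = 3, there are exactly 3 Jordan blocks for λ = -4.
Step 2 — from the minimal polynomial, the factor (x + 4)^2 tells us the largest block for λ = -4 has size 2.
Step 3 — with total size 5, 3 blocks, and largest block 2, the block sizes (in nonincreasing order) are [2, 2, 1].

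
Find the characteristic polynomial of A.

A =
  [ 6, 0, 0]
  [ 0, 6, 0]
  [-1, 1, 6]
x^3 - 18*x^2 + 108*x - 216

Expanding det(x·I − A) (e.g. by cofactor expansion or by noting that A is similar to its Jordan form J, which has the same characteristic polynomial as A) gives
  χ_A(x) = x^3 - 18*x^2 + 108*x - 216
which factors as (x - 6)^3. The eigenvalues (with algebraic multiplicities) are λ = 6 with multiplicity 3.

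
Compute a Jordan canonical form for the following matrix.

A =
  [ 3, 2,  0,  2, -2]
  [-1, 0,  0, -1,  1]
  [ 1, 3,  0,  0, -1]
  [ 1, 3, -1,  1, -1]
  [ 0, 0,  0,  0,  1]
J_3(1) ⊕ J_1(1) ⊕ J_1(1)

The characteristic polynomial is
  det(x·I − A) = x^5 - 5*x^4 + 10*x^3 - 10*x^2 + 5*x - 1 = (x - 1)^5

Eigenvalues and multiplicities (the geometric multiplicity of λ is n − rank(A − λI), which equals the number of Jordan blocks for λ):
  λ = 1: algebraic multiplicity = 5, geometric multiplicity = 3

Determining the block sizes for each eigenvalue:
  λ = 1: with am = 5 and gm = 3, the partition is not yet determined (e.g. several partitions of 5 into 3 parts exist). Let N = A − (1)·I. Computing rank(N^1) = 2, rank(N^2) = 1, rank(N^3) = 0; the number of blocks of size ≥ j is rank(N^{j−1}) − rank(N^j), giving [3, 1, 1]. So we have 1 block(s) of size 3, 2 block(s) of size 1 → block sizes [3, 1, 1]

Assembling the blocks gives a Jordan form
J =
  [1, 1, 0, 0, 0]
  [0, 1, 1, 0, 0]
  [0, 0, 1, 0, 0]
  [0, 0, 0, 1, 0]
  [0, 0, 0, 0, 1]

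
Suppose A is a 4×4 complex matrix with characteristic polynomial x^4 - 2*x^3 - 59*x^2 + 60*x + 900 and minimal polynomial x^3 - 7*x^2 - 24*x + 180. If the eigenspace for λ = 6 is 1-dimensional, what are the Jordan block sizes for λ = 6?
Block sizes for λ = 6: [2]

Step 1 — from the characteristic polynomial, algebraic multiplicity of λ = 6 is 2. From dim ker(A − (6)·I) = 1, there are exactly 1 Jordan blocks for λ = 6.
Step 2 — from the minimal polynomial, the factor (x − 6)^2 tells us the largest block for λ = 6 has size 2.
Step 3 — with total size 2, 1 blocks, and largest block 2, the block sizes (in nonincreasing order) are [2].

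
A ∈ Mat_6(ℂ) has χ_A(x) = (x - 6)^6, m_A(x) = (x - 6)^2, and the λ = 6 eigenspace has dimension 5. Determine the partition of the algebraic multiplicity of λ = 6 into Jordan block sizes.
Block sizes for λ = 6: [2, 1, 1, 1, 1]

Step 1 — from the characteristic polynomial, algebraic multiplicity of λ = 6 is 6. From dim ker(A − (6)·I) = 5, there are exactly 5 Jordan blocks for λ = 6.
Step 2 — from the minimal polynomial, the factor (x − 6)^2 tells us the largest block for λ = 6 has size 2.
Step 3 — with total size 6, 5 blocks, and largest block 2, the block sizes (in nonincreasing order) are [2, 1, 1, 1, 1].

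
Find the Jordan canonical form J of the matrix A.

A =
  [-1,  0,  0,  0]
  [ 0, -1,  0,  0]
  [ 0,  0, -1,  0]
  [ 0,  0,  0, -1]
J_1(-1) ⊕ J_1(-1) ⊕ J_1(-1) ⊕ J_1(-1)

The characteristic polynomial is
  det(x·I − A) = x^4 + 4*x^3 + 6*x^2 + 4*x + 1 = (x + 1)^4

Eigenvalues and multiplicities (the geometric multiplicity of λ is n − rank(A − λI), which equals the number of Jordan blocks for λ):
  λ = -1: algebraic multiplicity = 4, geometric multiplicity = 4

Determining the block sizes for each eigenvalue:
  λ = -1: gm = am = 4, so every block has size 1 → block sizes [1, 1, 1, 1]

Assembling the blocks gives a Jordan form
J =
  [-1,  0,  0,  0]
  [ 0, -1,  0,  0]
  [ 0,  0, -1,  0]
  [ 0,  0,  0, -1]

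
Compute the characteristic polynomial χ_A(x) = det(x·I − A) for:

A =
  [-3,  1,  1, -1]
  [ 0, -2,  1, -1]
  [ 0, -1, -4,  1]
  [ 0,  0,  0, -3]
x^4 + 12*x^3 + 54*x^2 + 108*x + 81

Expanding det(x·I − A) (e.g. by cofactor expansion or by noting that A is similar to its Jordan form J, which has the same characteristic polynomial as A) gives
  χ_A(x) = x^4 + 12*x^3 + 54*x^2 + 108*x + 81
which factors as (x + 3)^4. The eigenvalues (with algebraic multiplicities) are λ = -3 with multiplicity 4.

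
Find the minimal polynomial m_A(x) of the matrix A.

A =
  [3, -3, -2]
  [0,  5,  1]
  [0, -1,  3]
x^3 - 11*x^2 + 40*x - 48

The characteristic polynomial is χ_A(x) = (x - 4)^2*(x - 3), so the eigenvalues are known. The minimal polynomial is
  m_A(x) = Π_λ (x − λ)^{k_λ}
where k_λ is the size of the *largest* Jordan block for λ (equivalently, the smallest k with (A − λI)^k v = 0 for every generalised eigenvector v of λ).

  λ = 3: largest Jordan block has size 1, contributing (x − 3)
  λ = 4: largest Jordan block has size 2, contributing (x − 4)^2

So m_A(x) = (x - 4)^2*(x - 3) = x^3 - 11*x^2 + 40*x - 48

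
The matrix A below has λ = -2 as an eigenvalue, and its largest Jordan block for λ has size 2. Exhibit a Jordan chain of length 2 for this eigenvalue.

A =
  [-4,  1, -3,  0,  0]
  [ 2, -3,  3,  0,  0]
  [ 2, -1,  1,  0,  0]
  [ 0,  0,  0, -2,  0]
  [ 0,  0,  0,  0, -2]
A Jordan chain for λ = -2 of length 2:
v_1 = (-2, 2, 2, 0, 0)ᵀ
v_2 = (1, 0, 0, 0, 0)ᵀ

Let N = A − (-2)·I. We want v_2 with N^2 v_2 = 0 but N^1 v_2 ≠ 0; then v_{j-1} := N · v_j for j = 2, …, 2.

Pick v_2 = (1, 0, 0, 0, 0)ᵀ.
Then v_1 = N · v_2 = (-2, 2, 2, 0, 0)ᵀ.

Sanity check: (A − (-2)·I) v_1 = (0, 0, 0, 0, 0)ᵀ = 0. ✓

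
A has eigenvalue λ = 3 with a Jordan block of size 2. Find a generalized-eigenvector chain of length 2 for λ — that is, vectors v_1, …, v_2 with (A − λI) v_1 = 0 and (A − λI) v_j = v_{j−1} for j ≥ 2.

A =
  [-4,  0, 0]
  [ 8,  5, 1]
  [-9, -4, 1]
A Jordan chain for λ = 3 of length 2:
v_1 = (0, 2, -4)ᵀ
v_2 = (0, 1, 0)ᵀ

Let N = A − (3)·I. We want v_2 with N^2 v_2 = 0 but N^1 v_2 ≠ 0; then v_{j-1} := N · v_j for j = 2, …, 2.

Pick v_2 = (0, 1, 0)ᵀ.
Then v_1 = N · v_2 = (0, 2, -4)ᵀ.

Sanity check: (A − (3)·I) v_1 = (0, 0, 0)ᵀ = 0. ✓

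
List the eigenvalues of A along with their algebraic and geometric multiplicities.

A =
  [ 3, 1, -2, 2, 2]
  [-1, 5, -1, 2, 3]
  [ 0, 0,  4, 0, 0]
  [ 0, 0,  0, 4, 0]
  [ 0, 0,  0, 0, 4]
λ = 4: alg = 5, geom = 3

Step 1 — factor the characteristic polynomial to read off the algebraic multiplicities:
  χ_A(x) = (x - 4)^5

Step 2 — compute geometric multiplicities via the rank-nullity identity g(λ) = n − rank(A − λI):
  rank(A − (4)·I) = 2, so dim ker(A − (4)·I) = n − 2 = 3

Summary:
  λ = 4: algebraic multiplicity = 5, geometric multiplicity = 3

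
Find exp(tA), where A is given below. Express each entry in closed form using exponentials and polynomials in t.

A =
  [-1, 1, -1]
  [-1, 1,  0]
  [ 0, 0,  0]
e^{tA} =
  [1 - t, t, t^2/2 - t]
  [-t, t + 1, t^2/2]
  [0, 0, 1]

Strategy: write A = P · J · P⁻¹ where J is a Jordan canonical form, so e^{tA} = P · e^{tJ} · P⁻¹, and e^{tJ} can be computed block-by-block.

A has Jordan form
J =
  [0, 1, 0]
  [0, 0, 1]
  [0, 0, 0]
(up to reordering of blocks).

Per-block formulas:
  For a 3×3 Jordan block J_3(0): exp(t · J_3(0)) = e^(0t)·(I + t·N + (t^2/2)·N^2), where N is the 3×3 nilpotent shift.

After assembling e^{tJ} and conjugating by P, we get:

e^{tA} =
  [1 - t, t, t^2/2 - t]
  [-t, t + 1, t^2/2]
  [0, 0, 1]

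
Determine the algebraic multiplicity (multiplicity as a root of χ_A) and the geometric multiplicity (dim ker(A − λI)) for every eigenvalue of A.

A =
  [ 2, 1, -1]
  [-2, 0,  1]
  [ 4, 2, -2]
λ = 0: alg = 3, geom = 1

Step 1 — factor the characteristic polynomial to read off the algebraic multiplicities:
  χ_A(x) = x^3

Step 2 — compute geometric multiplicities via the rank-nullity identity g(λ) = n − rank(A − λI):
  rank(A − (0)·I) = 2, so dim ker(A − (0)·I) = n − 2 = 1

Summary:
  λ = 0: algebraic multiplicity = 3, geometric multiplicity = 1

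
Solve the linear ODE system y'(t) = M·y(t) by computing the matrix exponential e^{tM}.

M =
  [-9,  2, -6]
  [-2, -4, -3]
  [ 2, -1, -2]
e^{tM} =
  [-4*t*exp(-5*t) + exp(-5*t), 2*t*exp(-5*t), -6*t*exp(-5*t)]
  [-2*t*exp(-5*t), t*exp(-5*t) + exp(-5*t), -3*t*exp(-5*t)]
  [2*t*exp(-5*t), -t*exp(-5*t), 3*t*exp(-5*t) + exp(-5*t)]

Strategy: write M = P · J · P⁻¹ where J is a Jordan canonical form, so e^{tM} = P · e^{tJ} · P⁻¹, and e^{tJ} can be computed block-by-block.

M has Jordan form
J =
  [-5,  1,  0]
  [ 0, -5,  0]
  [ 0,  0, -5]
(up to reordering of blocks).

Per-block formulas:
  For a 1×1 block at λ = -5: exp(t · [-5]) = [e^(-5t)].
  For a 2×2 Jordan block J_2(-5): exp(t · J_2(-5)) = e^(-5t)·(I + t·N), where N is the 2×2 nilpotent shift.

After assembling e^{tJ} and conjugating by P, we get:

e^{tM} =
  [-4*t*exp(-5*t) + exp(-5*t), 2*t*exp(-5*t), -6*t*exp(-5*t)]
  [-2*t*exp(-5*t), t*exp(-5*t) + exp(-5*t), -3*t*exp(-5*t)]
  [2*t*exp(-5*t), -t*exp(-5*t), 3*t*exp(-5*t) + exp(-5*t)]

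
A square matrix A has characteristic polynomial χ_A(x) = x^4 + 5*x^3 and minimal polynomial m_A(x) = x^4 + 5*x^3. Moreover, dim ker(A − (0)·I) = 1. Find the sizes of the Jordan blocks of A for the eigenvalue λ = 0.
Block sizes for λ = 0: [3]

Step 1 — from the characteristic polynomial, algebraic multiplicity of λ = 0 is 3. From dim ker(A − (0)·I) = 1, there are exactly 1 Jordan blocks for λ = 0.
Step 2 — from the minimal polynomial, the factor (x − 0)^3 tells us the largest block for λ = 0 has size 3.
Step 3 — with total size 3, 1 blocks, and largest block 3, the block sizes (in nonincreasing order) are [3].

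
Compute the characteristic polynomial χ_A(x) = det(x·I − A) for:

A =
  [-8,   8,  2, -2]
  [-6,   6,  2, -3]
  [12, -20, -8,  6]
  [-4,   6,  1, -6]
x^4 + 16*x^3 + 96*x^2 + 256*x + 256

Expanding det(x·I − A) (e.g. by cofactor expansion or by noting that A is similar to its Jordan form J, which has the same characteristic polynomial as A) gives
  χ_A(x) = x^4 + 16*x^3 + 96*x^2 + 256*x + 256
which factors as (x + 4)^4. The eigenvalues (with algebraic multiplicities) are λ = -4 with multiplicity 4.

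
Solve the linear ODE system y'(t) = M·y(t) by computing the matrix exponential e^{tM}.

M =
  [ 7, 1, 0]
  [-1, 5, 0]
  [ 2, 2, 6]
e^{tM} =
  [t*exp(6*t) + exp(6*t), t*exp(6*t), 0]
  [-t*exp(6*t), -t*exp(6*t) + exp(6*t), 0]
  [2*t*exp(6*t), 2*t*exp(6*t), exp(6*t)]

Strategy: write M = P · J · P⁻¹ where J is a Jordan canonical form, so e^{tM} = P · e^{tJ} · P⁻¹, and e^{tJ} can be computed block-by-block.

M has Jordan form
J =
  [6, 1, 0]
  [0, 6, 0]
  [0, 0, 6]
(up to reordering of blocks).

Per-block formulas:
  For a 2×2 Jordan block J_2(6): exp(t · J_2(6)) = e^(6t)·(I + t·N), where N is the 2×2 nilpotent shift.
  For a 1×1 block at λ = 6: exp(t · [6]) = [e^(6t)].

After assembling e^{tJ} and conjugating by P, we get:

e^{tM} =
  [t*exp(6*t) + exp(6*t), t*exp(6*t), 0]
  [-t*exp(6*t), -t*exp(6*t) + exp(6*t), 0]
  [2*t*exp(6*t), 2*t*exp(6*t), exp(6*t)]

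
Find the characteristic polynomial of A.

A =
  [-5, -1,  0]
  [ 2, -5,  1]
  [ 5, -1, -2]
x^3 + 12*x^2 + 48*x + 64

Expanding det(x·I − A) (e.g. by cofactor expansion or by noting that A is similar to its Jordan form J, which has the same characteristic polynomial as A) gives
  χ_A(x) = x^3 + 12*x^2 + 48*x + 64
which factors as (x + 4)^3. The eigenvalues (with algebraic multiplicities) are λ = -4 with multiplicity 3.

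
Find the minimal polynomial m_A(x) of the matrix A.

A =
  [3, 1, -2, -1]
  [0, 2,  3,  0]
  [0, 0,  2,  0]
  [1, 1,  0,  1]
x^3 - 6*x^2 + 12*x - 8

The characteristic polynomial is χ_A(x) = (x - 2)^4, so the eigenvalues are known. The minimal polynomial is
  m_A(x) = Π_λ (x − λ)^{k_λ}
where k_λ is the size of the *largest* Jordan block for λ (equivalently, the smallest k with (A − λI)^k v = 0 for every generalised eigenvector v of λ).

  λ = 2: largest Jordan block has size 3, contributing (x − 2)^3

So m_A(x) = (x - 2)^3 = x^3 - 6*x^2 + 12*x - 8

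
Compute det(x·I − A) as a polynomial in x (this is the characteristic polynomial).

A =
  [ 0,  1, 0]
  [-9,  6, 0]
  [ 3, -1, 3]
x^3 - 9*x^2 + 27*x - 27

Expanding det(x·I − A) (e.g. by cofactor expansion or by noting that A is similar to its Jordan form J, which has the same characteristic polynomial as A) gives
  χ_A(x) = x^3 - 9*x^2 + 27*x - 27
which factors as (x - 3)^3. The eigenvalues (with algebraic multiplicities) are λ = 3 with multiplicity 3.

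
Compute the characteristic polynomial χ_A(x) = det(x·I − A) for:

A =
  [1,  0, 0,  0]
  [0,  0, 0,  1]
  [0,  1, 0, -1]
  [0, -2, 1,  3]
x^4 - 4*x^3 + 6*x^2 - 4*x + 1

Expanding det(x·I − A) (e.g. by cofactor expansion or by noting that A is similar to its Jordan form J, which has the same characteristic polynomial as A) gives
  χ_A(x) = x^4 - 4*x^3 + 6*x^2 - 4*x + 1
which factors as (x - 1)^4. The eigenvalues (with algebraic multiplicities) are λ = 1 with multiplicity 4.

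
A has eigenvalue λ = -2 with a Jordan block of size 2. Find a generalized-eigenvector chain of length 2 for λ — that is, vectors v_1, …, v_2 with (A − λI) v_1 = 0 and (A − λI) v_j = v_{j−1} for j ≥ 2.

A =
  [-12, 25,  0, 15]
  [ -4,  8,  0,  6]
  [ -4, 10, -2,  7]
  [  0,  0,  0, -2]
A Jordan chain for λ = -2 of length 2:
v_1 = (-10, -4, -4, 0)ᵀ
v_2 = (1, 0, 0, 0)ᵀ

Let N = A − (-2)·I. We want v_2 with N^2 v_2 = 0 but N^1 v_2 ≠ 0; then v_{j-1} := N · v_j for j = 2, …, 2.

Pick v_2 = (1, 0, 0, 0)ᵀ.
Then v_1 = N · v_2 = (-10, -4, -4, 0)ᵀ.

Sanity check: (A − (-2)·I) v_1 = (0, 0, 0, 0)ᵀ = 0. ✓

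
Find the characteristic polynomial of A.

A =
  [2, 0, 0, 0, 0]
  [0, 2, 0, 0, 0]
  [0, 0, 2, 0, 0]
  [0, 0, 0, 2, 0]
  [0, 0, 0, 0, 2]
x^5 - 10*x^4 + 40*x^3 - 80*x^2 + 80*x - 32

Expanding det(x·I − A) (e.g. by cofactor expansion or by noting that A is similar to its Jordan form J, which has the same characteristic polynomial as A) gives
  χ_A(x) = x^5 - 10*x^4 + 40*x^3 - 80*x^2 + 80*x - 32
which factors as (x - 2)^5. The eigenvalues (with algebraic multiplicities) are λ = 2 with multiplicity 5.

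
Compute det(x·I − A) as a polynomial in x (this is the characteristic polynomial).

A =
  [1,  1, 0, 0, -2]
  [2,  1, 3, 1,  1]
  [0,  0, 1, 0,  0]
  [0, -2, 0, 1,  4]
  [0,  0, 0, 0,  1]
x^5 - 5*x^4 + 10*x^3 - 10*x^2 + 5*x - 1

Expanding det(x·I − A) (e.g. by cofactor expansion or by noting that A is similar to its Jordan form J, which has the same characteristic polynomial as A) gives
  χ_A(x) = x^5 - 5*x^4 + 10*x^3 - 10*x^2 + 5*x - 1
which factors as (x - 1)^5. The eigenvalues (with algebraic multiplicities) are λ = 1 with multiplicity 5.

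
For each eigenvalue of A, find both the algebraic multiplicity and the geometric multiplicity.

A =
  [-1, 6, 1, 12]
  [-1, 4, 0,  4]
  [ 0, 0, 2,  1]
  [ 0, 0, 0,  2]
λ = 1: alg = 1, geom = 1; λ = 2: alg = 3, geom = 1

Step 1 — factor the characteristic polynomial to read off the algebraic multiplicities:
  χ_A(x) = (x - 2)^3*(x - 1)

Step 2 — compute geometric multiplicities via the rank-nullity identity g(λ) = n − rank(A − λI):
  rank(A − (1)·I) = 3, so dim ker(A − (1)·I) = n − 3 = 1
  rank(A − (2)·I) = 3, so dim ker(A − (2)·I) = n − 3 = 1

Summary:
  λ = 1: algebraic multiplicity = 1, geometric multiplicity = 1
  λ = 2: algebraic multiplicity = 3, geometric multiplicity = 1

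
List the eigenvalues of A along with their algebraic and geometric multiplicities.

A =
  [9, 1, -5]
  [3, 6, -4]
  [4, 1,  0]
λ = 5: alg = 3, geom = 1

Step 1 — factor the characteristic polynomial to read off the algebraic multiplicities:
  χ_A(x) = (x - 5)^3

Step 2 — compute geometric multiplicities via the rank-nullity identity g(λ) = n − rank(A − λI):
  rank(A − (5)·I) = 2, so dim ker(A − (5)·I) = n − 2 = 1

Summary:
  λ = 5: algebraic multiplicity = 3, geometric multiplicity = 1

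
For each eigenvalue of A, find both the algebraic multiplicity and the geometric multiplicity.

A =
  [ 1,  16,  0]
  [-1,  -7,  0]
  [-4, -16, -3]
λ = -3: alg = 3, geom = 2

Step 1 — factor the characteristic polynomial to read off the algebraic multiplicities:
  χ_A(x) = (x + 3)^3

Step 2 — compute geometric multiplicities via the rank-nullity identity g(λ) = n − rank(A − λI):
  rank(A − (-3)·I) = 1, so dim ker(A − (-3)·I) = n − 1 = 2

Summary:
  λ = -3: algebraic multiplicity = 3, geometric multiplicity = 2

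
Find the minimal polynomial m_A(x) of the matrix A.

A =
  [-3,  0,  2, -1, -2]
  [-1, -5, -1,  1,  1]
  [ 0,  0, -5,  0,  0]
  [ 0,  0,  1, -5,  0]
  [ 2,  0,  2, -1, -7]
x^3 + 15*x^2 + 75*x + 125

The characteristic polynomial is χ_A(x) = (x + 5)^5, so the eigenvalues are known. The minimal polynomial is
  m_A(x) = Π_λ (x − λ)^{k_λ}
where k_λ is the size of the *largest* Jordan block for λ (equivalently, the smallest k with (A − λI)^k v = 0 for every generalised eigenvector v of λ).

  λ = -5: largest Jordan block has size 3, contributing (x + 5)^3

So m_A(x) = (x + 5)^3 = x^3 + 15*x^2 + 75*x + 125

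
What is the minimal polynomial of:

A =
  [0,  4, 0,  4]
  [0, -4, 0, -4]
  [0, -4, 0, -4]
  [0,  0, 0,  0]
x^2 + 4*x

The characteristic polynomial is χ_A(x) = x^3*(x + 4), so the eigenvalues are known. The minimal polynomial is
  m_A(x) = Π_λ (x − λ)^{k_λ}
where k_λ is the size of the *largest* Jordan block for λ (equivalently, the smallest k with (A − λI)^k v = 0 for every generalised eigenvector v of λ).

  λ = -4: largest Jordan block has size 1, contributing (x + 4)
  λ = 0: largest Jordan block has size 1, contributing (x − 0)

So m_A(x) = x*(x + 4) = x^2 + 4*x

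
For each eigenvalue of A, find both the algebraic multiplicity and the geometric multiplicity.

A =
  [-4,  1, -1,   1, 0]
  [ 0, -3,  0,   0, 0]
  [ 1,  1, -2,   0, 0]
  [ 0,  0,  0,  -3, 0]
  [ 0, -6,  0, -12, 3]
λ = -3: alg = 4, geom = 2; λ = 3: alg = 1, geom = 1

Step 1 — factor the characteristic polynomial to read off the algebraic multiplicities:
  χ_A(x) = (x - 3)*(x + 3)^4

Step 2 — compute geometric multiplicities via the rank-nullity identity g(λ) = n − rank(A − λI):
  rank(A − (-3)·I) = 3, so dim ker(A − (-3)·I) = n − 3 = 2
  rank(A − (3)·I) = 4, so dim ker(A − (3)·I) = n − 4 = 1

Summary:
  λ = -3: algebraic multiplicity = 4, geometric multiplicity = 2
  λ = 3: algebraic multiplicity = 1, geometric multiplicity = 1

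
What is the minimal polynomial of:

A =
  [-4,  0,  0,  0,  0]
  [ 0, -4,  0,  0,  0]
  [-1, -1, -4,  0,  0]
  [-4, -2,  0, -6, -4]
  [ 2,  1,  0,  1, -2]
x^2 + 8*x + 16

The characteristic polynomial is χ_A(x) = (x + 4)^5, so the eigenvalues are known. The minimal polynomial is
  m_A(x) = Π_λ (x − λ)^{k_λ}
where k_λ is the size of the *largest* Jordan block for λ (equivalently, the smallest k with (A − λI)^k v = 0 for every generalised eigenvector v of λ).

  λ = -4: largest Jordan block has size 2, contributing (x + 4)^2

So m_A(x) = (x + 4)^2 = x^2 + 8*x + 16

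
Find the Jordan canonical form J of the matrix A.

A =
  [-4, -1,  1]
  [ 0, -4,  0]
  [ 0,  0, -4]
J_2(-4) ⊕ J_1(-4)

The characteristic polynomial is
  det(x·I − A) = x^3 + 12*x^2 + 48*x + 64 = (x + 4)^3

Eigenvalues and multiplicities (the geometric multiplicity of λ is n − rank(A − λI), which equals the number of Jordan blocks for λ):
  λ = -4: algebraic multiplicity = 3, geometric multiplicity = 2

Determining the block sizes for each eigenvalue:
  λ = -4: 2 blocks summing to 3 forces exactly one block of size 2 and the rest size 1 → block sizes [2, 1]

Assembling the blocks gives a Jordan form
J =
  [-4,  1,  0]
  [ 0, -4,  0]
  [ 0,  0, -4]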